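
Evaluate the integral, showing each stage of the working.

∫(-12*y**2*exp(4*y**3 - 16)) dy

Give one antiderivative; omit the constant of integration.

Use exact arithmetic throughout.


Step 1. Substitute u = y**3 - 4, turning ∫(-12*y**2*exp(4*y**3 - 16)) dy into ∫(-4*exp(4*u)) du: now ∫(-4*exp(4*u)) du.
Step 2. Evaluate the standard form: now -exp(4*u).
Step 3. Substitute back u = y**3 - 4: now -exp(4*y**3 - 16).
Answer: -exp(4*y**3 - 16).


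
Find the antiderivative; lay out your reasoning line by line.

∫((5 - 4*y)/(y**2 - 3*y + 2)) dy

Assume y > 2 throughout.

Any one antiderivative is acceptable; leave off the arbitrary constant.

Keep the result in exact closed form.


Step 1. Decompose ∫((5 - 4*y)/(y**2 - 3*y + 2)) dy by partial fractions, (5 - 4*y)/(y**2 - 3*y + 2) = -1/(y - 1) - 3/(y - 2): now ∫(-3/(y - 2)) dy + ∫(-1/(y - 1)) dy.
Step 2. Evaluate the standard form [assuming y > 2]: now -3*log(y - 2) + ∫(-1/(y - 1)) dy.
Step 3. Evaluate the standard form [assuming y > 1]: now -3*log(y - 2) - log(y - 1).
Answer: -3*log(y - 2) - log(y - 1).


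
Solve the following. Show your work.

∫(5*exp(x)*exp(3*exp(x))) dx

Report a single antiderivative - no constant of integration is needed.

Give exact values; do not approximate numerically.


Step 1. Substitute u = exp(x), turning ∫(5*exp(x)*exp(3*exp(x))) dx into ∫(5*exp(3*u)) du: now ∫(5*exp(3*u)) du.
Step 2. Evaluate the standard form: now 5*exp(3*u)/3.
Step 3. Substitute back u = exp(x): now 5*exp(3*exp(x))/3.
Answer: 5*exp(3*exp(x))/3.


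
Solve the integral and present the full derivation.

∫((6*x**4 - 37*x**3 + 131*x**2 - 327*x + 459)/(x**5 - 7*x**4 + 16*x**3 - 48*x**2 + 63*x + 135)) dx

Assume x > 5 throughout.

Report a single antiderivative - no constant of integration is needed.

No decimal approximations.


Step 1. Decompose ∫((6*x**4 - 37*x**3 + 131*x**2 - 327*x + 459)/(x**5 - 7*x**4 + 16*x**3 - 48*x**2 + 63*x + 135)) dx by partial fractions, (6*x**4 - 37*x**3 + 131*x**2 - 327*x + 459)/(x**5 - 7*x**4 + 16*x**3 - 48*x**2 + 63*x + 135) = -3/(x**2 + 9) + 4/(x + 1) - 1/(x - 3) + 3/(x - 5): now ∫(3/(x - 5)) dx + ∫(-1/(x - 3)) dx + ∫(4/(x + 1)) dx + ∫(-3/(x**2 + 9)) dx.
Step 2. Evaluate the standard form [assuming x > 5]: now 3*log(x - 5) + ∫(-1/(x - 3)) dx + ∫(4/(x + 1)) dx + ∫(-3/(x**2 + 9)) dx.
Step 3. Evaluate the standard form [assuming x > 3]: now 3*log(x - 5) - log(x - 3) + ∫(4/(x + 1)) dx + ∫(-3/(x**2 + 9)) dx.
Step 4. Evaluate the standard form [assuming x > -1]: now 3*log(x - 5) - log(x - 3) + 4*log(x + 1) + ∫(-3/(x**2 + 9)) dx.
Step 5. Evaluate the standard form: now 3*log(x - 5) - log(x - 3) + 4*log(x + 1) - atan(x/3).
Answer: 3*log(x - 5) - log(x - 3) + 4*log(x + 1) - atan(x/3).


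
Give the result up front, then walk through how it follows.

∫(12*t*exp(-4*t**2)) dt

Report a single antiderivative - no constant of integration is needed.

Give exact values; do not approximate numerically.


The answer is -3*exp(-4*t**2)/2.
Step 1. Substitute u = t**2, turning ∫(12*t*exp(-4*t**2)) dt into ∫(6*exp(-4*u)) du: now ∫(6*exp(-4*u)) du.
Step 2. Evaluate the standard form: now -3*exp(-4*u)/2.
Step 3. Substitute back u = t**2: now -3*exp(-4*t**2)/2.
Answer: -3*exp(-4*t**2)/2.


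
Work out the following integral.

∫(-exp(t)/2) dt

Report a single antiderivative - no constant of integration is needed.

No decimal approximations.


Answer: -exp(t)/2.


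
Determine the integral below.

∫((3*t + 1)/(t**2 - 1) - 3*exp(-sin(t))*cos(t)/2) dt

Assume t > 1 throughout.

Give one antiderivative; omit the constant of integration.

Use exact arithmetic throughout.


Answer: 2*log(t - 1) + log(t + 1) + 3*exp(-sin(t))/2.


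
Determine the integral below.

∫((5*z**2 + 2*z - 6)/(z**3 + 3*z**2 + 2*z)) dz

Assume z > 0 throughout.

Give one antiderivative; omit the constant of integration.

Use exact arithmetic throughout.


Answer: -3*log(z) + 3*log(z + 1) + 5*log(z + 2).


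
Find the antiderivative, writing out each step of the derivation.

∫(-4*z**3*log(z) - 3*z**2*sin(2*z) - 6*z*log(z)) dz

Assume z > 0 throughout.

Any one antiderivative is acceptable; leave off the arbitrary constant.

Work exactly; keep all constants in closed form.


Step 1. Rewrite: now ∫(-6*z*log(z)) dz + ∫(-3*z**2*sin(2*z)) dz + ∫(-4*z**3*log(z)) dz.
Step 2. Integrate ∫(-3*z**2*sin(2*z)) dz by parts with u = z**2, dv = (-3*sin(2*z)) dz, so v = 3*cos(2*z)/2: now 3*z**2*cos(2*z)/2 + ∫(-6*z*log(z)) dz + ∫(-3*z*cos(2*z)) dz + ∫(-4*z**3*log(z)) dz.
Step 3. Integrate ∫(-3*z*cos(2*z)) dz by parts with u = z, dv = (-3*cos(2*z)) dz, so v = -3*sin(2*z)/2: now 3*z**2*cos(2*z)/2 - 3*z*sin(2*z)/2 + ∫(-6*z*log(z)) dz + ∫(-4*z**3*log(z)) dz + ∫(3*sin(2*z)/2) dz.
Step 4. Evaluate the standard form: now 3*z**2*cos(2*z)/2 - 3*z*sin(2*z)/2 - 3*cos(2*z)/4 + ∫(-6*z*log(z)) dz + ∫(-4*z**3*log(z)) dz.
Step 5. Integrate ∫(-4*z**3*log(z)) dz by parts with u = log(z), dv = (-4*z**3) dz, so v = -z**4 [assuming z > 0]: now -z**4*log(z) + 3*z**2*cos(2*z)/2 - 3*z*sin(2*z)/2 - 3*cos(2*z)/4 + ∫(z**3) dz + ∫(-6*z*log(z)) dz.
Step 6. Evaluate the standard form: now -z**4*log(z) + z**4/4 + 3*z**2*cos(2*z)/2 - 3*z*sin(2*z)/2 - 3*cos(2*z)/4 + ∫(-6*z*log(z)) dz.
Step 7. Integrate ∫(-6*z*log(z)) dz by parts with u = log(z), dv = (-6*z) dz, so v = -3*z**2 [assuming z > 0]: now -z**4*log(z) + z**4/4 - 3*z**2*log(z) + 3*z**2*cos(2*z)/2 - 3*z*sin(2*z)/2 - 3*cos(2*z)/4 + ∫(3*z) dz.
Step 8. Evaluate the standard form: now -z**4*log(z) + z**4/4 - 3*z**2*log(z) + 3*z**2*cos(2*z)/2 + 3*z**2/2 - 3*z*sin(2*z)/2 - 3*cos(2*z)/4.
Answer: -z**4*log(z) + z**4/4 - 3*z**2*log(z) + 3*z**2*cos(2*z)/2 + 3*z**2/2 - 3*z*sin(2*z)/2 - 3*cos(2*z)/4.


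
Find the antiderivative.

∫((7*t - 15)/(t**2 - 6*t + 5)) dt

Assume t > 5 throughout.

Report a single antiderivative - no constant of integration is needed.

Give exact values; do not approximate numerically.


Answer: 5*log(t - 5) + 2*log(t - 1).


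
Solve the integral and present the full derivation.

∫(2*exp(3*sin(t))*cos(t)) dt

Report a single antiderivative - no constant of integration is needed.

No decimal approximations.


Step 1. Substitute u = sin(t), turning ∫(2*exp(3*sin(t))*cos(t)) dt into ∫(2*exp(3*u)) du: now ∫(2*exp(3*u)) du.
Step 2. Evaluate the standard form: now 2*exp(3*u)/3.
Step 3. Substitute back u = sin(t): now 2*exp(3*sin(t))/3.
Answer: 2*exp(3*sin(t))/3.


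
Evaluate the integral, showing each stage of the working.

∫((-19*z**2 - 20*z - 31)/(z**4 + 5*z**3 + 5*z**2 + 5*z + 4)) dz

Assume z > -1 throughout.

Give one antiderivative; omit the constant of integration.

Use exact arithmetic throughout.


Step 1. Decompose ∫((-19*z**2 - 20*z - 31)/(z**4 + 5*z**3 + 5*z**2 + 5*z + 4)) dz by partial fractions, (-19*z**2 - 20*z - 31)/(z**4 + 5*z**3 + 5*z**2 + 5*z + 4) = -4/(z**2 + 1) + 5/(z + 4) - 5/(z + 1): now ∫(-5/(z + 1)) dz + ∫(5/(z + 4)) dz + ∫(-4/(z**2 + 1)) dz.
Step 2. Evaluate the standard form [assuming z > -4]: now 5*log(z + 4) + ∫(-5/(z + 1)) dz + ∫(-4/(z**2 + 1)) dz.
Step 3. Evaluate the standard form [assuming z > -1]: now -5*log(z + 1) + 5*log(z + 4) + ∫(-4/(z**2 + 1)) dz.
Step 4. Evaluate the standard form: now -5*log(z + 1) + 5*log(z + 4) - 4*atan(z).
Answer: -5*log(z + 1) + 5*log(z + 4) - 4*atan(z).


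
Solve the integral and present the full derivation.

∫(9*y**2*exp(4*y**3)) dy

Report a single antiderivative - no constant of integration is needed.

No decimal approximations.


Step 1. Substitute u = y**3, turning ∫(9*y**2*exp(4*y**3)) dy into ∫(3*exp(4*u)) du: now ∫(3*exp(4*u)) du.
Step 2. Evaluate the standard form: now 3*exp(4*u)/4.
Step 3. Substitute back u = y**3: now 3*exp(4*y**3)/4.
Answer: 3*exp(4*y**3)/4.


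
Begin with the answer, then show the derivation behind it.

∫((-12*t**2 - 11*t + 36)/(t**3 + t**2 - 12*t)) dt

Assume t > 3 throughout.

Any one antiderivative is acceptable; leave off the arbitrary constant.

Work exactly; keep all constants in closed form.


The answer is -3*log(t) - 5*log(t - 3) - 4*log(t + 4).
Step 1. Decompose ∫((-12*t**2 - 11*t + 36)/(t**3 + t**2 - 12*t)) dt by partial fractions, (-12*t**2 - 11*t + 36)/(t**3 + t**2 - 12*t) = -4/(t + 4) - 5/(t - 3) - 3/t: now ∫(-3/t) dt + ∫(-5/(t - 3)) dt + ∫(-4/(t + 4)) dt.
Step 2. Evaluate the standard form [assuming t > 0]: now -3*log(t) + ∫(-5/(t - 3)) dt + ∫(-4/(t + 4)) dt.
Step 3. Evaluate the standard form [assuming t > -4]: now -3*log(t) - 4*log(t + 4) + ∫(-5/(t - 3)) dt.
Step 4. Evaluate the standard form [assuming t > 3]: now -3*log(t) - 5*log(t - 3) - 4*log(t + 4).
Answer: -3*log(t) - 5*log(t - 3) - 4*log(t + 4).


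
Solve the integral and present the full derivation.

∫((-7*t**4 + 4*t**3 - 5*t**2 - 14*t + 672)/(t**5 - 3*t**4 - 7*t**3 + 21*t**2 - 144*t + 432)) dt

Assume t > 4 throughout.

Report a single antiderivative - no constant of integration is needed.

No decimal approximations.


Step 1. Decompose ∫((-7*t**4 + 4*t**3 - 5*t**2 - 14*t + 672)/(t**5 - 3*t**4 - 7*t**3 + 21*t**2 - 144*t + 432)) dt by partial fractions, (-7*t**4 + 4*t**3 - 5*t**2 - 14*t + 672)/(t**5 - 3*t**4 - 7*t**3 + 21*t**2 - 144*t + 432) = 2/(t**2 + 9) - 1/(t + 4) - 1/(t - 3) - 5/(t - 4): now ∫(-5/(t - 4)) dt + ∫(-1/(t - 3)) dt + ∫(-1/(t + 4)) dt + ∫(2/(t**2 + 9)) dt.
Step 2. Evaluate the standard form [assuming t > 4]: now -5*log(t - 4) + ∫(-1/(t - 3)) dt + ∫(-1/(t + 4)) dt + ∫(2/(t**2 + 9)) dt.
Step 3. Evaluate the standard form [assuming t > -4]: now -5*log(t - 4) - log(t + 4) + ∫(-1/(t - 3)) dt + ∫(2/(t**2 + 9)) dt.
Step 4. Evaluate the standard form [assuming t > 3]: now -5*log(t - 4) - log(t - 3) - log(t + 4) + ∫(2/(t**2 + 9)) dt.
Step 5. Evaluate the standard form: now -5*log(t - 4) - log(t - 3) - log(t + 4) + 2*atan(t/3)/3.
Answer: -5*log(t - 4) - log(t - 3) - log(t + 4) + 2*atan(t/3)/3.


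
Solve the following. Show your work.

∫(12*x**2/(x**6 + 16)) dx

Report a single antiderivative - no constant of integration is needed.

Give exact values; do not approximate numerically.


Step 1. Substitute u = x**3, turning ∫(12*x**2/(x**6 + 16)) dx into ∫(4/(u**2 + 16)) du: now ∫(4/(u**2 + 16)) du.
Step 2. Evaluate the standard form: now atan(u/4).
Step 3. Substitute back u = x**3: now atan(x**3/4).
Answer: atan(x**3/4).


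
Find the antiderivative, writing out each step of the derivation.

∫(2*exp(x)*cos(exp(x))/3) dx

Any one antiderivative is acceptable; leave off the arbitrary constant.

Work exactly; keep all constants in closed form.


Step 1. Substitute u = exp(x), turning ∫(2*exp(x)*cos(exp(x))/3) dx into ∫(2*cos(u)/3) du: now ∫(2*cos(u)/3) du.
Step 2. Evaluate the standard form: now 2*sin(u)/3.
Step 3. Substitute back u = exp(x): now 2*sin(exp(x))/3.
Answer: 2*sin(exp(x))/3.


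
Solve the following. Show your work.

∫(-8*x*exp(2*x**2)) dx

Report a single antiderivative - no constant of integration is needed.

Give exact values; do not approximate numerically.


Step 1. Substitute u = x**2, turning ∫(-8*x*exp(2*x**2)) dx into ∫(-4*exp(2*u)) du: now ∫(-4*exp(2*u)) du.
Step 2. Evaluate the standard form: now -2*exp(2*u).
Step 3. Substitute back u = x**2: now -2*exp(2*x**2).
Answer: -2*exp(2*x**2).


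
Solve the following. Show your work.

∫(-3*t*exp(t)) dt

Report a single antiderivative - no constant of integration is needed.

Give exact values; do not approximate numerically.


Step 1. Integrate ∫(-3*t*exp(t)) dt by parts with u = t, dv = (-3*exp(t)) dt, so v = -3*exp(t): now -3*t*exp(t) + ∫(3*exp(t)) dt.
Step 2. Evaluate the standard form: now -3*t*exp(t) + 3*exp(t).
Answer: -3*t*exp(t) + 3*exp(t).


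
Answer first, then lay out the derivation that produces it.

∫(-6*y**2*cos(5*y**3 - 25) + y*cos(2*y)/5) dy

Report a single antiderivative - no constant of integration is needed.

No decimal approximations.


The answer is y*sin(2*y)/10 - 2*sin(5*y**3 - 25)/5 + cos(2*y)/20.
Step 1. Rewrite: now ∫(y*cos(2*y)/5) dy + ∫(-6*y**2*cos(5*y**3 - 25)) dy.
Step 2. Integrate ∫(y*cos(2*y)/5) dy by parts with u = y, dv = (cos(2*y)/5) dy, so v = sin(2*y)/10: now y*sin(2*y)/10 + ∫(-6*y**2*cos(5*y**3 - 25)) dy + ∫(-sin(2*y)/10) dy.
Step 3. Evaluate the standard form: now y*sin(2*y)/10 + cos(2*y)/20 + ∫(-6*y**2*cos(5*y**3 - 25)) dy.
Step 4. Substitute u = y**3 - 5, turning ∫(-6*y**2*cos(5*y**3 - 25)) dy into ∫(-2*cos(5*u)) du: now y*sin(2*y)/10 + cos(2*y)/20 + ∫(-2*cos(5*u)) du.
Step 5. Evaluate the standard form: now y*sin(2*y)/10 - 2*sin(5*u)/5 + cos(2*y)/20.
Step 6. Substitute back u = y**3 - 5: now y*sin(2*y)/10 - 2*sin(5*y**3 - 25)/5 + cos(2*y)/20.
Answer: y*sin(2*y)/10 - 2*sin(5*y**3 - 25)/5 + cos(2*y)/20.


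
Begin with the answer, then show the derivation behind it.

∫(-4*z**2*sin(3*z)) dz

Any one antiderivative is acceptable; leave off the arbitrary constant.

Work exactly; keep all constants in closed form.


The answer is 4*z**2*cos(3*z)/3 - 8*z*sin(3*z)/9 - 8*cos(3*z)/27.
Step 1. Integrate ∫(-4*z**2*sin(3*z)) dz by parts with u = z**2, dv = (-4*sin(3*z)) dz, so v = 4*cos(3*z)/3: now 4*z**2*cos(3*z)/3 + ∫(-8*z*cos(3*z)/3) dz.
Step 2. Integrate ∫(-8*z*cos(3*z)/3) dz by parts with u = z, dv = (-8*cos(3*z)/3) dz, so v = -8*sin(3*z)/9: now 4*z**2*cos(3*z)/3 - 8*z*sin(3*z)/9 + ∫(8*sin(3*z)/9) dz.
Step 3. Evaluate the standard form: now 4*z**2*cos(3*z)/3 - 8*z*sin(3*z)/9 - 8*cos(3*z)/27.
Answer: 4*z**2*cos(3*z)/3 - 8*z*sin(3*z)/9 - 8*cos(3*z)/27.


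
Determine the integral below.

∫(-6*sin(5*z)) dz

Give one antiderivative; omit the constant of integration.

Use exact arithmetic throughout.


Answer: 6*cos(5*z)/5.


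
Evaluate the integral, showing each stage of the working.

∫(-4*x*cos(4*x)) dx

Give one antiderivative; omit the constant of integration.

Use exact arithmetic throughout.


Step 1. Integrate ∫(-4*x*cos(4*x)) dx by parts with u = x, dv = (-4*cos(4*x)) dx, so v = -sin(4*x): now -x*sin(4*x) + ∫(sin(4*x)) dx.
Step 2. Evaluate the standard form: now -x*sin(4*x) - cos(4*x)/4.
Answer: -x*sin(4*x) - cos(4*x)/4.


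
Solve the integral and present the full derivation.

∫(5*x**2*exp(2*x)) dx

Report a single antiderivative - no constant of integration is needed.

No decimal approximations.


Step 1. Integrate ∫(5*x**2*exp(2*x)) dx by parts with u = x**2, dv = (5*exp(2*x)) dx, so v = 5*exp(2*x)/2: now 5*x**2*exp(2*x)/2 + ∫(-5*x*exp(2*x)) dx.
Step 2. Integrate ∫(-5*x*exp(2*x)) dx by parts with u = x, dv = (-5*exp(2*x)) dx, so v = -5*exp(2*x)/2: now 5*x**2*exp(2*x)/2 - 5*x*exp(2*x)/2 + ∫(5*exp(2*x)/2) dx.
Step 3. Evaluate the standard form: now 5*x**2*exp(2*x)/2 - 5*x*exp(2*x)/2 + 5*exp(2*x)/4.
Answer: 5*x**2*exp(2*x)/2 - 5*x*exp(2*x)/2 + 5*exp(2*x)/4.


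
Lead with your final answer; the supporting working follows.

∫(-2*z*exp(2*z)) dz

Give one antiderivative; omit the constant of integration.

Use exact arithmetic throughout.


The answer is -z*exp(2*z) + exp(2*z)/2.
Step 1. Integrate ∫(-2*z*exp(2*z)) dz by parts with u = z, dv = (-2*exp(2*z)) dz, so v = -exp(2*z): now -z*exp(2*z) + ∫(exp(2*z)) dz.
Step 2. Evaluate the standard form: now -z*exp(2*z) + exp(2*z)/2.
Answer: -z*exp(2*z) + exp(2*z)/2.


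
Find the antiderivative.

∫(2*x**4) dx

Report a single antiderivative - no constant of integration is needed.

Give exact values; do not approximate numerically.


Answer: 2*x**5/5.


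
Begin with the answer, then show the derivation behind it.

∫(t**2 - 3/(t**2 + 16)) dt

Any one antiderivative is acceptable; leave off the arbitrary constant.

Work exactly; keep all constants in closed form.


The answer is t**3/3 - 3*atan(t/4)/4.
Step 1. Rewrite: now ∫(t**2) dt + ∫(-3/(t**2 + 16)) dt.
Step 2. Evaluate the standard form: now t**3/3 + ∫(-3/(t**2 + 16)) dt.
Step 3. Evaluate the standard form: now t**3/3 - 3*atan(t/4)/4.
Answer: t**3/3 - 3*atan(t/4)/4.


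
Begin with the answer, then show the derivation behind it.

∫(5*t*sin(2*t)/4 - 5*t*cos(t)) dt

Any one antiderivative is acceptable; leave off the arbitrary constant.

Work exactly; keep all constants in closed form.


The answer is -5*t*sin(t) - 5*t*cos(2*t)/8 + 5*sin(2*t)/16 - 5*cos(t).
Step 1. Rewrite: now ∫(5*t*sin(2*t)/4) dt + ∫(-5*t*cos(t)) dt.
Step 2. Integrate ∫(5*t*sin(2*t)/4) dt by parts with u = t, dv = (5*sin(2*t)/4) dt, so v = -5*cos(2*t)/8: now -5*t*cos(2*t)/8 + ∫(-5*t*cos(t)) dt + ∫(5*cos(2*t)/8) dt.
Step 3. Evaluate the standard form: now -5*t*cos(2*t)/8 + 5*sin(2*t)/16 + ∫(-5*t*cos(t)) dt.
Step 4. Integrate ∫(-5*t*cos(t)) dt by parts with u = t, dv = (-5*cos(t)) dt, so v = -5*sin(t): now -5*t*sin(t) - 5*t*cos(2*t)/8 + 5*sin(2*t)/16 + ∫(5*sin(t)) dt.
Step 5. Evaluate the standard form: now -5*t*sin(t) - 5*t*cos(2*t)/8 + 5*sin(2*t)/16 - 5*cos(t).
Answer: -5*t*sin(t) - 5*t*cos(2*t)/8 + 5*sin(2*t)/16 - 5*cos(t).


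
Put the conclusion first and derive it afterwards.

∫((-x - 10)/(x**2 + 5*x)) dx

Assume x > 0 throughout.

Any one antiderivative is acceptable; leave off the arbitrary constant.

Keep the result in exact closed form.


The answer is -2*log(x) + log(x + 5).
Step 1. Decompose ∫((-x - 10)/(x**2 + 5*x)) dx by partial fractions, (-x - 10)/(x**2 + 5*x) = 1/(x + 5) - 2/x: now ∫(-2/x) dx + ∫(1/(x + 5)) dx.
Step 2. Evaluate the standard form [assuming x > 0]: now -2*log(x) + ∫(1/(x + 5)) dx.
Step 3. Evaluate the standard form [assuming x > -5]: now -2*log(x) + log(x + 5).
Answer: -2*log(x) + log(x + 5).


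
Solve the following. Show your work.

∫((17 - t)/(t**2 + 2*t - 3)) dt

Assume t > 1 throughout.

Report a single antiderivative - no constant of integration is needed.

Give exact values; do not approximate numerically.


Step 1. Decompose ∫((17 - t)/(t**2 + 2*t - 3)) dt by partial fractions, (17 - t)/(t**2 + 2*t - 3) = -5/(t + 3) + 4/(t - 1): now ∫(4/(t - 1)) dt + ∫(-5/(t + 3)) dt.
Step 2. Evaluate the standard form [assuming t > -3]: now -5*log(t + 3) + ∫(4/(t - 1)) dt.
Step 3. Evaluate the standard form [assuming t > 1]: now 4*log(t - 1) - 5*log(t + 3).
Answer: 4*log(t - 1) - 5*log(t + 3).


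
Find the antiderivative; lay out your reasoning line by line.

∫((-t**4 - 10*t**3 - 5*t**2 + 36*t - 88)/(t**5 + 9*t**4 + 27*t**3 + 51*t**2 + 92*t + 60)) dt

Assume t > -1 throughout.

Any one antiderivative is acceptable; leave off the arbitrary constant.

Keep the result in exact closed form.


Step 1. Decompose ∫((-t**4 - 10*t**3 - 5*t**2 + 36*t - 88)/(t**5 + 9*t**4 + 27*t**3 + 51*t**2 + 92*t + 60)) dt by partial fractions, (-t**4 - 10*t**3 - 5*t**2 + 36*t - 88)/(t**5 + 9*t**4 + 27*t**3 + 51*t**2 + 92*t + 60) = 4/(t**2 + 4) + 1/(t + 5) + 1/(t + 3) - 3/(t + 1): now ∫(-3/(t + 1)) dt + ∫(1/(t + 3)) dt + ∫(1/(t + 5)) dt + ∫(4/(t**2 + 4)) dt.
Step 2. Evaluate the standard form [assuming t > -1]: now -3*log(t + 1) + ∫(1/(t + 3)) dt + ∫(1/(t + 5)) dt + ∫(4/(t**2 + 4)) dt.
Step 3. Evaluate the standard form [assuming t > -3]: now -3*log(t + 1) + log(t + 3) + ∫(1/(t + 5)) dt + ∫(4/(t**2 + 4)) dt.
Step 4. Evaluate the standard form [assuming t > -5]: now -3*log(t + 1) + log(t + 3) + log(t + 5) + ∫(4/(t**2 + 4)) dt.
Step 5. Evaluate the standard form: now -3*log(t + 1) + log(t + 3) + log(t + 5) + 2*atan(t/2).
Answer: -3*log(t + 1) + log(t + 3) + log(t + 5) + 2*atan(t/2).


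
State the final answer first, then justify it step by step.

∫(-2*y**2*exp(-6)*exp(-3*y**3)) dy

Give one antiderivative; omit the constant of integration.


The answer is 2*exp(-3*y**3 - 6)/9.
Step 1. Substitute u = y**3 + 2, turning ∫(-2*y**2*exp(-6)*exp(-3*y**3)) dy into ∫(-2*exp(-3*u)/3) du: now ∫(-2*exp(-3*u)/3) du.
Step 2. Evaluate the standard form: now 2*exp(-3*u)/9.
Step 3. Substitute back u = y**3 + 2: now 2*exp(-3*y**3 - 6)/9.
Answer: 2*exp(-3*y**3 - 6)/9.


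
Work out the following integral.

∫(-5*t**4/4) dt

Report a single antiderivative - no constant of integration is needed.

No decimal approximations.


Answer: -t**5/4.


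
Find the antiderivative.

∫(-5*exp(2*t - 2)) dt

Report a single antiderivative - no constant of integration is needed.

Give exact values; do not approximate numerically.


Answer: -5*exp(2*t - 2)/2.


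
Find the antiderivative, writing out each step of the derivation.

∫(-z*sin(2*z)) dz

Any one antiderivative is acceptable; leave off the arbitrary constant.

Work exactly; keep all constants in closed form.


Step 1. Integrate ∫(-z*sin(2*z)) dz by parts with u = z, dv = (-sin(2*z)) dz, so v = cos(2*z)/2: now z*cos(2*z)/2 + ∫(-cos(2*z)/2) dz.
Step 2. Evaluate the standard form: now z*cos(2*z)/2 - sin(2*z)/4.
Answer: z*cos(2*z)/2 - sin(2*z)/4.


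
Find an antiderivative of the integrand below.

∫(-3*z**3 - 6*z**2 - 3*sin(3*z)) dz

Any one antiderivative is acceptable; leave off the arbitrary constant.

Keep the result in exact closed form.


Answer: -3*z**4/4 - 2*z**3 + cos(3*z).


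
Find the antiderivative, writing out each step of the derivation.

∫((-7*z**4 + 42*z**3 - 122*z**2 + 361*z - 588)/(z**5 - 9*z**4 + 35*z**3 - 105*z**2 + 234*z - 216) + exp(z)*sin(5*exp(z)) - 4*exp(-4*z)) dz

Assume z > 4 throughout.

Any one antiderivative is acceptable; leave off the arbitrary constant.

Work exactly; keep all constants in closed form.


Step 1. Rewrite: now ∫((-7*z**4 + 42*z**3 - 122*z**2 + 361*z - 588)/(z**5 - 9*z**4 + 35*z**3 - 105*z**2 + 234*z - 216)) dz + ∫(exp(z)*sin(5*exp(z))) dz + ∫(-4*exp(-4*z)) dz.
Step 2. Decompose ∫((-7*z**4 + 42*z**3 - 122*z**2 + 361*z - 588)/(z**5 - 9*z**4 + 35*z**3 - 105*z**2 + 234*z - 216)) dz by partial fractions, (-7*z**4 + 42*z**3 - 122*z**2 + 361*z - 588)/(z**5 - 9*z**4 + 35*z**3 - 105*z**2 + 234*z - 216) = -1/(z**2 + 9) - 5/(z - 2) + 2/(z - 3) - 4/(z - 4): now ∫(exp(z)*sin(5*exp(z))) dz + ∫(-4/(z - 4)) dz + ∫(2/(z - 3)) dz + ∫(-5/(z - 2)) dz + ∫(-1/(z**2 + 9)) dz + ∫(-4*exp(-4*z)) dz.
Step 3. Evaluate the standard form [assuming z > 2]: now -5*log(z - 2) + ∫(exp(z)*sin(5*exp(z))) dz + ∫(-4/(z - 4)) dz + ∫(2/(z - 3)) dz + ∫(-1/(z**2 + 9)) dz + ∫(-4*exp(-4*z)) dz.
Step 4. Evaluate the standard form [assuming z > 3]: now 2*log(z - 3) - 5*log(z - 2) + ∫(exp(z)*sin(5*exp(z))) dz + ∫(-4/(z - 4)) dz + ∫(-1/(z**2 + 9)) dz + ∫(-4*exp(-4*z)) dz.
Step 5. Evaluate the standard form [assuming z > 4]: now -4*log(z - 4) + 2*log(z - 3) - 5*log(z - 2) + ∫(exp(z)*sin(5*exp(z))) dz + ∫(-1/(z**2 + 9)) dz + ∫(-4*exp(-4*z)) dz.
Step 6. Evaluate the standard form: now -4*log(z - 4) + 2*log(z - 3) - 5*log(z - 2) - atan(z/3)/3 + ∫(exp(z)*sin(5*exp(z))) dz + ∫(-4*exp(-4*z)) dz.
Step 7. Substitute u = exp(z), turning ∫(exp(z)*sin(5*exp(z))) dz into ∫(sin(5*u)) du: now -4*log(z - 4) + 2*log(z - 3) - 5*log(z - 2) - atan(z/3)/3 + ∫(-4*exp(-4*z)) dz + ∫(sin(5*u)) du.
Step 8. Evaluate the standard form: now -4*log(z - 4) + 2*log(z - 3) - 5*log(z - 2) - cos(5*u)/5 - atan(z/3)/3 + ∫(-4*exp(-4*z)) dz.
Step 9. Substitute back u = exp(z): now -4*log(z - 4) + 2*log(z - 3) - 5*log(z - 2) - cos(5*exp(z))/5 - atan(z/3)/3 + ∫(-4*exp(-4*z)) dz.
Step 10. Evaluate the standard form: now -4*log(z - 4) + 2*log(z - 3) - 5*log(z - 2) - cos(5*exp(z))/5 - atan(z/3)/3 + exp(-4*z).
Answer: -4*log(z - 4) + 2*log(z - 3) - 5*log(z - 2) - cos(5*exp(z))/5 - atan(z/3)/3 + exp(-4*z).


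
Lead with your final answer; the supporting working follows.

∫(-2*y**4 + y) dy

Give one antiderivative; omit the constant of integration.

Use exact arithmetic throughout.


The answer is -2*y**5/5 + y**2/2.
Step 1. Rewrite: now ∫(y) dy + ∫(-2*y**4) dy.
Step 2. Evaluate the standard form: now y**2/2 + ∫(-2*y**4) dy.
Step 3. Evaluate the standard form: now -2*y**5/5 + y**2/2.
Answer: -2*y**5/5 + y**2/2.


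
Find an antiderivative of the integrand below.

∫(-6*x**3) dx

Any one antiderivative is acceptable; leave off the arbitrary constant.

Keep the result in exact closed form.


Answer: -3*x**4/2.


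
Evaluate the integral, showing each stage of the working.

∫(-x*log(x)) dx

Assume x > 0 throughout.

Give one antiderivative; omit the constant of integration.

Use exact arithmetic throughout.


Step 1. Integrate ∫(-x*log(x)) dx by parts with u = log(x), dv = (-x) dx, so v = -x**2/2 [assuming x > 0]: now -x**2*log(x)/2 + ∫(x/2) dx.
Step 2. Evaluate the standard form: now -x**2*log(x)/2 + x**2/4.
Answer: -x**2*log(x)/2 + x**2/4.


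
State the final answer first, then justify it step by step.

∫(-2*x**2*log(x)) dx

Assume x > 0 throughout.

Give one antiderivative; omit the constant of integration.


The answer is -2*x**3*log(x)/3 + 2*x**3/9.
Step 1. Integrate ∫(-2*x**2*log(x)) dx by parts with u = log(x), dv = (-2*x**2) dx, so v = -2*x**3/3 [assuming x > 0]: now -2*x**3*log(x)/3 + ∫(2*x**2/3) dx.
Step 2. Evaluate the standard form: now -2*x**3*log(x)/3 + 2*x**3/9.
Answer: -2*x**3*log(x)/3 + 2*x**3/9.


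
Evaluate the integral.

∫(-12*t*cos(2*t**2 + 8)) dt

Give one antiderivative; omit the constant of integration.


Answer: -3*sin(2*t**2 + 8).


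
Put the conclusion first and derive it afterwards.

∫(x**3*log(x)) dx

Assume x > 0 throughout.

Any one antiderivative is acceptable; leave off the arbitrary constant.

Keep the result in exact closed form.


The answer is x**4*log(x)/4 - x**4/16.
Step 1. Integrate ∫(x**3*log(x)) dx by parts with u = log(x), dv = (x**3) dx, so v = x**4/4 [assuming x > 0]: now x**4*log(x)/4 + ∫(-x**3/4) dx.
Step 2. Evaluate the standard form: now x**4*log(x)/4 - x**4/16.
Answer: x**4*log(x)/4 - x**4/16.


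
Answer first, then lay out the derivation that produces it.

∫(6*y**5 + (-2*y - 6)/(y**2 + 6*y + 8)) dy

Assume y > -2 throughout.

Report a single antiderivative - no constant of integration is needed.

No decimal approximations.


The answer is y**6 - log(y + 2) - log(y + 4).
Step 1. Rewrite: now ∫(6*y**5) dy + ∫((-2*y - 6)/(y**2 + 6*y + 8)) dy.
Step 2. Decompose ∫((-2*y - 6)/(y**2 + 6*y + 8)) dy by partial fractions, (-2*y - 6)/(y**2 + 6*y + 8) = -1/(y + 4) - 1/(y + 2): now ∫(6*y**5) dy + ∫(-1/(y + 2)) dy + ∫(-1/(y + 4)) dy.
Step 3. Evaluate the standard form [assuming y > -2]: now -log(y + 2) + ∫(6*y**5) dy + ∫(-1/(y + 4)) dy.
Step 4. Evaluate the standard form [assuming y > -4]: now -log(y + 2) - log(y + 4) + ∫(6*y**5) dy.
Step 5. Evaluate the standard form: now y**6 - log(y + 2) - log(y + 4).
Answer: y**6 - log(y + 2) - log(y + 4).


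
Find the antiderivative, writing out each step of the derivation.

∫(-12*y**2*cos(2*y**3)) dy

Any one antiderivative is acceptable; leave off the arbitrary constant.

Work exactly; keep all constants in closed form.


Step 1. Substitute u = y**3, turning ∫(-12*y**2*cos(2*y**3)) dy into ∫(-4*cos(2*u)) du: now ∫(-4*cos(2*u)) du.
Step 2. Evaluate the standard form: now -2*sin(2*u).
Step 3. Substitute back u = y**3: now -2*sin(2*y**3).
Answer: -2*sin(2*y**3).


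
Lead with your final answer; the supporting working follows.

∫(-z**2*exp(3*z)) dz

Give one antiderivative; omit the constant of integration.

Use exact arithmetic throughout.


The answer is -z**2*exp(3*z)/3 + 2*z*exp(3*z)/9 - 2*exp(3*z)/27.
Step 1. Integrate ∫(-z**2*exp(3*z)) dz by parts with u = z**2, dv = (-exp(3*z)) dz, so v = -exp(3*z)/3: now -z**2*exp(3*z)/3 + ∫(2*z*exp(3*z)/3) dz.
Step 2. Integrate ∫(2*z*exp(3*z)/3) dz by parts with u = z, dv = (2*exp(3*z)/3) dz, so v = 2*exp(3*z)/9: now -z**2*exp(3*z)/3 + 2*z*exp(3*z)/9 + ∫(-2*exp(3*z)/9) dz.
Step 3. Evaluate the standard form: now -z**2*exp(3*z)/3 + 2*z*exp(3*z)/9 - 2*exp(3*z)/27.
Answer: -z**2*exp(3*z)/3 + 2*z*exp(3*z)/9 - 2*exp(3*z)/27.


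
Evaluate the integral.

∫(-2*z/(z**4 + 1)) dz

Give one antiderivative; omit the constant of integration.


Answer: -atan(z**2).


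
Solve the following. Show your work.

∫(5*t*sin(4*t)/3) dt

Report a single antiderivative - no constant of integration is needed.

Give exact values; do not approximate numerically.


Step 1. Integrate ∫(5*t*sin(4*t)/3) dt by parts with u = t, dv = (5*sin(4*t)/3) dt, so v = -5*cos(4*t)/12: now -5*t*cos(4*t)/12 + ∫(5*cos(4*t)/12) dt.
Step 2. Evaluate the standard form: now -5*t*cos(4*t)/12 + 5*sin(4*t)/48.
Answer: -5*t*cos(4*t)/12 + 5*sin(4*t)/48.


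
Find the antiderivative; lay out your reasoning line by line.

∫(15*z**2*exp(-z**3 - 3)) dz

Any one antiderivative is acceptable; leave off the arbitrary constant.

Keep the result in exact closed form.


Step 1. Substitute u = z**3 + 3, turning ∫(15*z**2*exp(-z**3 - 3)) dz into ∫(5*exp(-u)) du: now ∫(5*exp(-u)) du.
Step 2. Evaluate the standard form: now -5*exp(-u).
Step 3. Substitute back u = z**3 + 3: now -5*exp(-z**3 - 3).
Answer: -5*exp(-z**3 - 3).


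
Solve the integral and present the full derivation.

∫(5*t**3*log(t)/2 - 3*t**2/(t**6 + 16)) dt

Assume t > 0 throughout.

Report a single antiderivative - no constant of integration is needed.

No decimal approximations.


Step 1. Rewrite: now ∫(-3*t**2/(t**6 + 16)) dt + ∫(5*t**3*log(t)/2) dt.
Step 2. Substitute u = t**3, turning ∫(-3*t**2/(t**6 + 16)) dt into ∫(-1/(u**2 + 16)) du: now ∫(5*t**3*log(t)/2) dt + ∫(-1/(u**2 + 16)) du.
Step 3. Evaluate the standard form: now -atan(u/4)/4 + ∫(5*t**3*log(t)/2) dt.
Step 4. Substitute back u = t**3: now -atan(t**3/4)/4 + ∫(5*t**3*log(t)/2) dt.
Step 5. Integrate ∫(5*t**3*log(t)/2) dt by parts with u = log(t), dv = (5*t**3/2) dt, so v = 5*t**4/8 [assuming t > 0]: now 5*t**4*log(t)/8 - atan(t**3/4)/4 + ∫(-5*t**3/8) dt.
Step 6. Evaluate the standard form: now 5*t**4*log(t)/8 - 5*t**4/32 - atan(t**3/4)/4.
Answer: 5*t**4*log(t)/8 - 5*t**4/32 - atan(t**3/4)/4.


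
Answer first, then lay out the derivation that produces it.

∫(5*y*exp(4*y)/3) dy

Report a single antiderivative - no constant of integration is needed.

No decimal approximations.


The answer is 5*y*exp(4*y)/12 - 5*exp(4*y)/48.
Step 1. Integrate ∫(5*y*exp(4*y)/3) dy by parts with u = y, dv = (5*exp(4*y)/3) dy, so v = 5*exp(4*y)/12: now 5*y*exp(4*y)/12 + ∫(-5*exp(4*y)/12) dy.
Step 2. Evaluate the standard form: now 5*y*exp(4*y)/12 - 5*exp(4*y)/48.
Answer: 5*y*exp(4*y)/12 - 5*exp(4*y)/48.


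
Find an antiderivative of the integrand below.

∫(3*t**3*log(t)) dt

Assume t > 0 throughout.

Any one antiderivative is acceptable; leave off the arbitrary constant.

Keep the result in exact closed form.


Answer: 3*t**4*log(t)/4 - 3*t**4/16.


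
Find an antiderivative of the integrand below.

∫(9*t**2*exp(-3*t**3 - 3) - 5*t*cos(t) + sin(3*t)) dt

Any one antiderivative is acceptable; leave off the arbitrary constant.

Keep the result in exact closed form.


Answer: -5*t*sin(t) - exp(-3*t**3 - 3) - 5*cos(t) - cos(3*t)/3.


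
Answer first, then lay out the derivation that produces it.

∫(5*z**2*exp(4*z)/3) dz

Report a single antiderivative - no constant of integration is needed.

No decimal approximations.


The answer is 5*z**2*exp(4*z)/12 - 5*z*exp(4*z)/24 + 5*exp(4*z)/96.
Step 1. Integrate ∫(5*z**2*exp(4*z)/3) dz by parts with u = z**2, dv = (5*exp(4*z)/3) dz, so v = 5*exp(4*z)/12: now 5*z**2*exp(4*z)/12 + ∫(-5*z*exp(4*z)/6) dz.
Step 2. Integrate ∫(-5*z*exp(4*z)/6) dz by parts with u = z, dv = (-5*exp(4*z)/6) dz, so v = -5*exp(4*z)/24: now 5*z**2*exp(4*z)/12 - 5*z*exp(4*z)/24 + ∫(5*exp(4*z)/24) dz.
Step 3. Evaluate the standard form: now 5*z**2*exp(4*z)/12 - 5*z*exp(4*z)/24 + 5*exp(4*z)/96.
Answer: 5*z**2*exp(4*z)/12 - 5*z*exp(4*z)/24 + 5*exp(4*z)/96.


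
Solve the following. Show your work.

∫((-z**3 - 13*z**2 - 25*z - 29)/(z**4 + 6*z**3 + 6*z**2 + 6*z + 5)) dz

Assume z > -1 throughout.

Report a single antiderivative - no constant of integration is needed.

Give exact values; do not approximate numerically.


Step 1. Decompose ∫((-z**3 - 13*z**2 - 25*z - 29)/(z**4 + 6*z**3 + 6*z**2 + 6*z + 5)) dz by partial fractions, (-z**3 - 13*z**2 - 25*z - 29)/(z**4 + 6*z**3 + 6*z**2 + 6*z + 5) = -4/(z**2 + 1) + 1/(z + 5) - 2/(z + 1): now ∫(-2/(z + 1)) dz + ∫(1/(z + 5)) dz + ∫(-4/(z**2 + 1)) dz.
Step 2. Evaluate the standard form [assuming z > -5]: now log(z + 5) + ∫(-2/(z + 1)) dz + ∫(-4/(z**2 + 1)) dz.
Step 3. Evaluate the standard form [assuming z > -1]: now -2*log(z + 1) + log(z + 5) + ∫(-4/(z**2 + 1)) dz.
Step 4. Evaluate the standard form: now -2*log(z + 1) + log(z + 5) - 4*atan(z).
Answer: -2*log(z + 1) + log(z + 5) - 4*atan(z).


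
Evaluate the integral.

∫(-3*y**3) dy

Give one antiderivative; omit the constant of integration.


Answer: -3*y**4/4.


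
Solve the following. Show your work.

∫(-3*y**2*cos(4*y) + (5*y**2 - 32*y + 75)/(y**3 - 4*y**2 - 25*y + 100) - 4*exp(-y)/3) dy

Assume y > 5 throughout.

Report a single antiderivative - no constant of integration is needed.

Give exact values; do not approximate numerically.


Step 1. Rewrite: now ∫(-3*y**2*cos(4*y)) dy + ∫((5*y**2 - 32*y + 75)/(y**3 - 4*y**2 - 25*y + 100)) dy + ∫(-4*exp(-y)/3) dy.
Step 2. Decompose ∫((5*y**2 - 32*y + 75)/(y**3 - 4*y**2 - 25*y + 100)) dy by partial fractions, (5*y**2 - 32*y + 75)/(y**3 - 4*y**2 - 25*y + 100) = 4/(y + 5) - 3/(y - 4) + 4/(y - 5): now ∫(-3*y**2*cos(4*y)) dy + ∫(4/(y - 5)) dy + ∫(-3/(y - 4)) dy + ∫(4/(y + 5)) dy + ∫(-4*exp(-y)/3) dy.
Step 3. Evaluate the standard form [assuming y > 5]: now 4*log(y - 5) + ∫(-3*y**2*cos(4*y)) dy + ∫(-3/(y - 4)) dy + ∫(4/(y + 5)) dy + ∫(-4*exp(-y)/3) dy.
Step 4. Evaluate the standard form [assuming y > -5]: now 4*log(y - 5) + 4*log(y + 5) + ∫(-3*y**2*cos(4*y)) dy + ∫(-3/(y - 4)) dy + ∫(-4*exp(-y)/3) dy.
Step 5. Evaluate the standard form [assuming y > 4]: now 4*log(y - 5) - 3*log(y - 4) + 4*log(y + 5) + ∫(-3*y**2*cos(4*y)) dy + ∫(-4*exp(-y)/3) dy.
Step 6. Evaluate the standard form: now 4*log(y - 5) - 3*log(y - 4) + 4*log(y + 5) + ∫(-3*y**2*cos(4*y)) dy + 4*exp(-y)/3.
Step 7. Integrate ∫(-3*y**2*cos(4*y)) dy by parts with u = y**2, dv = (-3*cos(4*y)) dy, so v = -3*sin(4*y)/4: now -3*y**2*sin(4*y)/4 + 4*log(y - 5) - 3*log(y - 4) + 4*log(y + 5) + ∫(3*y*sin(4*y)/2) dy + 4*exp(-y)/3.
Step 8. Integrate ∫(3*y*sin(4*y)/2) dy by parts with u = y, dv = (3*sin(4*y)/2) dy, so v = -3*cos(4*y)/8: now -3*y**2*sin(4*y)/4 - 3*y*cos(4*y)/8 + 4*log(y - 5) - 3*log(y - 4) + 4*log(y + 5) + ∫(3*cos(4*y)/8) dy + 4*exp(-y)/3.
Step 9. Evaluate the standard form: now -3*y**2*sin(4*y)/4 - 3*y*cos(4*y)/8 + 4*log(y - 5) - 3*log(y - 4) + 4*log(y + 5) + 3*sin(4*y)/32 + 4*exp(-y)/3.
Answer: -3*y**2*sin(4*y)/4 - 3*y*cos(4*y)/8 + 4*log(y - 5) - 3*log(y - 4) + 4*log(y + 5) + 3*sin(4*y)/32 + 4*exp(-y)/3.


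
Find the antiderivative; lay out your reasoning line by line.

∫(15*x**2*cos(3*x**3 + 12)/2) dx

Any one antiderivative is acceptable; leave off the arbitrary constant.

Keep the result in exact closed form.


Step 1. Substitute u = x**3 + 4, turning ∫(15*x**2*cos(3*x**3 + 12)/2) dx into ∫(5*cos(3*u)/2) du: now ∫(5*cos(3*u)/2) du.
Step 2. Evaluate the standard form: now 5*sin(3*u)/6.
Step 3. Substitute back u = x**3 + 4: now 5*sin(3*x**3 + 12)/6.
Answer: 5*sin(3*x**3 + 12)/6.


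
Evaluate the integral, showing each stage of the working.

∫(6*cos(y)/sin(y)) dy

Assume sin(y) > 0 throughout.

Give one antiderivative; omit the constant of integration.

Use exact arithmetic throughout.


Step 1. Substitute u = sin(y), turning ∫(6*cos(y)/sin(y)) dy into ∫(6/u) du: now ∫(6/u) du.
Step 2. Evaluate the standard form [assuming u > 0]: now 6*log(u).
Step 3. Substitute back u = sin(y): now 6*log(sin(y)).
Answer: 6*log(sin(y)).


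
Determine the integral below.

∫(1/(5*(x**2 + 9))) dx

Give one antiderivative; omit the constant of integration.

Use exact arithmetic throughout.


Answer: atan(x/3)/15.


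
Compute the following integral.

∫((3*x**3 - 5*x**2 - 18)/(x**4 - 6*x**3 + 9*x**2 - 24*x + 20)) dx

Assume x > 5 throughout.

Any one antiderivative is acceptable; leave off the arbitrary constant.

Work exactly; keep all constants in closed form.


Answer: 2*log(x - 5) + log(x - 1) + atan(x/2).


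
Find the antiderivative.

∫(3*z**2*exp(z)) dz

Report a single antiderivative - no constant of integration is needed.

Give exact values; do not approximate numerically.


Answer: 3*z**2*exp(z) - 6*z*exp(z) + 6*exp(z).


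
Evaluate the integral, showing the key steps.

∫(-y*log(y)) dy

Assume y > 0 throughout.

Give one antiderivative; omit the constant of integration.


Step 1. Integrate ∫(-y*log(y)) dy by parts with u = log(y), dv = (-y) dy, so v = -y**2/2 [assuming y > 0]: now -y**2*log(y)/2 + ∫(y/2) dy.
Step 2. Evaluate the standard form: now -y**2*log(y)/2 + y**2/4.
Answer: -y**2*log(y)/2 + y**2/4.


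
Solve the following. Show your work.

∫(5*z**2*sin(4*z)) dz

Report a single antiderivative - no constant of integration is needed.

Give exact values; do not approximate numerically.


Step 1. Integrate ∫(5*z**2*sin(4*z)) dz by parts with u = z**2, dv = (5*sin(4*z)) dz, so v = -5*cos(4*z)/4: now -5*z**2*cos(4*z)/4 + ∫(5*z*cos(4*z)/2) dz.
Step 2. Integrate ∫(5*z*cos(4*z)/2) dz by parts with u = z, dv = (5*cos(4*z)/2) dz, so v = 5*sin(4*z)/8: now -5*z**2*cos(4*z)/4 + 5*z*sin(4*z)/8 + ∫(-5*sin(4*z)/8) dz.
Step 3. Evaluate the standard form: now -5*z**2*cos(4*z)/4 + 5*z*sin(4*z)/8 + 5*cos(4*z)/32.
Answer: -5*z**2*cos(4*z)/4 + 5*z*sin(4*z)/8 + 5*cos(4*z)/32.


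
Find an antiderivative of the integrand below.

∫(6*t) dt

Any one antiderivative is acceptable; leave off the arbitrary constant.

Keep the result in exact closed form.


Answer: 3*t**2.


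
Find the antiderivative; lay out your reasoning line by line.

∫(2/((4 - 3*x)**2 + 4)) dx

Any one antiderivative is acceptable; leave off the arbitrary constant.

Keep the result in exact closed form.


Step 1. Substitute u = 4 - 3*x, turning ∫(2/((4 - 3*x)**2 + 4)) dx into ∫(-2/(3*(u**2 + 4))) du: now ∫(-2/(3*(u**2 + 4))) du.
Step 2. Evaluate the standard form: now -atan(u/2)/3.
Step 3. Substitute back u = 4 - 3*x: now atan(3*x/2 - 2)/3.
Answer: atan(3*x/2 - 2)/3.


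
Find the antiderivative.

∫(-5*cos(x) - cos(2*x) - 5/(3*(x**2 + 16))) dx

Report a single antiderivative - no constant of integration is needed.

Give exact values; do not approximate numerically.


Answer: -5*sin(x) - sin(2*x)/2 - 5*atan(x/4)/12.


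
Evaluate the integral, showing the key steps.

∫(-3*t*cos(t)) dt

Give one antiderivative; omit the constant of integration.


Step 1. Integrate ∫(-3*t*cos(t)) dt by parts with u = t, dv = (-3*cos(t)) dt, so v = -3*sin(t): now -3*t*sin(t) + ∫(3*sin(t)) dt.
Step 2. Evaluate the standard form: now -3*t*sin(t) - 3*cos(t).
Answer: -3*t*sin(t) - 3*cos(t).


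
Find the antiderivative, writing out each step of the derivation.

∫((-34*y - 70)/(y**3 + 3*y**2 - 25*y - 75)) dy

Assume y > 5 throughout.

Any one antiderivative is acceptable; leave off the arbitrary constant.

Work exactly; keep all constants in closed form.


Step 1. Decompose ∫((-34*y - 70)/(y**3 + 3*y**2 - 25*y - 75)) dy by partial fractions, (-34*y - 70)/(y**3 + 3*y**2 - 25*y - 75) = 5/(y + 5) - 2/(y + 3) - 3/(y - 5): now ∫(-3/(y - 5)) dy + ∫(-2/(y + 3)) dy + ∫(5/(y + 5)) dy.
Step 2. Evaluate the standard form [assuming y > -3]: now -2*log(y + 3) + ∫(-3/(y - 5)) dy + ∫(5/(y + 5)) dy.
Step 3. Evaluate the standard form [assuming y > -5]: now -2*log(y + 3) + 5*log(y + 5) + ∫(-3/(y - 5)) dy.
Step 4. Evaluate the standard form [assuming y > 5]: now -3*log(y - 5) - 2*log(y + 3) + 5*log(y + 5).
Answer: -3*log(y - 5) - 2*log(y + 3) + 5*log(y + 5).


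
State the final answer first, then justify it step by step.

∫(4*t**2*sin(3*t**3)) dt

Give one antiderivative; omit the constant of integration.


The answer is -4*cos(3*t**3)/9.
Step 1. Substitute u = t**3, turning ∫(4*t**2*sin(3*t**3)) dt into ∫(4*sin(3*u)/3) du: now ∫(4*sin(3*u)/3) du.
Step 2. Evaluate the standard form: now -4*cos(3*u)/9.
Step 3. Substitute back u = t**3: now -4*cos(3*t**3)/9.
Answer: -4*cos(3*t**3)/9.


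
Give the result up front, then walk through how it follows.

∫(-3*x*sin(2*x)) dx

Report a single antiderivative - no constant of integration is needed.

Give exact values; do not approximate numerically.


The answer is 3*x*cos(2*x)/2 - 3*sin(2*x)/4.
Step 1. Integrate ∫(-3*x*sin(2*x)) dx by parts with u = x, dv = (-3*sin(2*x)) dx, so v = 3*cos(2*x)/2: now 3*x*cos(2*x)/2 + ∫(-3*cos(2*x)/2) dx.
Step 2. Evaluate the standard form: now 3*x*cos(2*x)/2 - 3*sin(2*x)/4.
Answer: 3*x*cos(2*x)/2 - 3*sin(2*x)/4.
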